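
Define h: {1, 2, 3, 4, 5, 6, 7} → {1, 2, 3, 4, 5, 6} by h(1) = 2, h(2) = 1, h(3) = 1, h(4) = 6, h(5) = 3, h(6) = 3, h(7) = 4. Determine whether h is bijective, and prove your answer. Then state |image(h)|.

5

h(2) = 1 = h(3) with 2 ≠ 3, so h is not injective, hence not bijective.
The image of h is {1, 2, 3, 4, 6}, which has 5 elements.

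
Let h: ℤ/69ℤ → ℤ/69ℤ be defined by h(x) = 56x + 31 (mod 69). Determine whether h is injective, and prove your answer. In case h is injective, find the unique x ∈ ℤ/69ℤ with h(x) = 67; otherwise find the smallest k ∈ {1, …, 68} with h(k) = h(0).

Recall: injectivity means: for all x_1, x_2 in the domain, h(x_1) = h(x_2) implies x_1 = x_2.
Suppose h(x_1) = h(x_2) in ℤ/69ℤ. Then 56x_1 + 31 ≡ 56x_2 + 31 (mod 69), so 56(x_1 − x_2) ≡ 0 (mod 69).
Since gcd(56, 69) = 1, 56 is invertible modulo 69, so x_1 − x_2 ≡ 0 (mod 69), i.e. x_1 = x_2.
Thus h is injective.
We now compute 56⁻¹ mod 69 explicitly. Euclid's algorithm: 69 = 1·56 + 13, 56 = 4·13 + 4, 13 = 3·4 + 1; back-substituting gives 1 = 53·56 − 43·69, so 56⁻¹ ≡ 53 (mod 69).
Since h is injective, we find h⁻¹(67): we need 56x ≡ 67 − 31 ≡ 36 (mod 69). Using 56⁻¹ = 53: x ≡ 53·36 = 1908 = 27·69 + 45, so x = 45.
Check: h(45) = 56·45 + 31 = 2551 = 36·69 + 67 ≡ 67 (mod 69).

45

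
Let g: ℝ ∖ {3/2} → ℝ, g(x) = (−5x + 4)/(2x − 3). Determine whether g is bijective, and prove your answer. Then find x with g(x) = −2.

-2

If g(x) = −5/2, cross-multiplying gives 2(−5x + 4) = −5(2x − 3), which simplifies to 8 = 15 — false.  So −5/2 has no preimage and g is not surjective.
So g is not bijective.
Solving g(x) = −2: cross-multiplying gives −5x + 4 = −2(2x − 3), which rearranges to −1x = 2, so x = −2.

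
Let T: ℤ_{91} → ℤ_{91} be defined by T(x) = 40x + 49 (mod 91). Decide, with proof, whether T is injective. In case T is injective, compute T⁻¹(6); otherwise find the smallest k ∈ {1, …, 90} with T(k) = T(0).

If T(u) = T(v), then 40u ≡ 40v (mod 91). Because gcd(40, 91) = 1, we may cancel 40 to get u ≡ v (mod 91).
So T is injective.
We now compute 40⁻¹ mod 91 explicitly. Euclid's algorithm: 91 = 2·40 + 11, 40 = 3·11 + 7, 11 = 1·7 + 4, 7 = 1·4 + 3, 4 = 1·3 + 1; back-substituting gives 1 = 66·40 − 29·91, so 40⁻¹ ≡ 66 (mod 91).
Since T is injective, we find T⁻¹(6): we need 40x ≡ 6 − 49 ≡ 48 (mod 91). Using 40⁻¹ = 66: x ≡ 66·48 = 3168 = 34·91 + 74, so x = 74.
Check: T(74) = 40·74 + 49 = 3009 = 33·91 + 6 ≡ 6 (mod 91).

74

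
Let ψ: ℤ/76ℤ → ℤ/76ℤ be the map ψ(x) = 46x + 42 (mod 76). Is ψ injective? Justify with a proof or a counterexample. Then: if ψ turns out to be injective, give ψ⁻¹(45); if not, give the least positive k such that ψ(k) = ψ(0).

By definition, ψ is injective if ψ(u) = ψ(v) implies u = v.
We have gcd(46, 76) = 2 > 1. Taking u = 0 and v = 38: ψ(0) = 42 and ψ(38) = 46·38 + 42 = 1790 ≡ 42 (mod 76).
So ψ(0) = ψ(38) while 0 ≠ 38, therefore ψ is not injective.
Since ψ is not injective, we find the least positive k with ψ(k) = ψ(0): this means 46k ≡ 0 (mod 76), i.e. 76 ∣ 46k. Since gcd(46, 76) = 2, dividing through by 2 this holds exactly when 38 ∣ 23k, and as gcd(23, 38) = 1, exactly when 38 ∣ k.
The smallest positive such k is 38.

38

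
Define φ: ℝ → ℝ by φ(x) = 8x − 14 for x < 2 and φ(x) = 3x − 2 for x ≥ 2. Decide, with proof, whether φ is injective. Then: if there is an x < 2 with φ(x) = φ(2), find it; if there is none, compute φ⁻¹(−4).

Both pieces are strictly increasing (slopes 8 and 3), so each is injective on its own interval.
The left piece maps (−∞, 2) onto (−∞, 2); the right piece maps [2, ∞) onto [4, ∞).
These images are disjoint, so no value is attained by both pieces. Therefore φ is injective.
Because the two images are disjoint, no x < 2 has φ(x) = φ(2), so we compute φ⁻¹(−4): −4 lies in (−∞, 2), so solve 8x − 14 = −4: x = (−4 + 14)/8 = 5/4.

5/4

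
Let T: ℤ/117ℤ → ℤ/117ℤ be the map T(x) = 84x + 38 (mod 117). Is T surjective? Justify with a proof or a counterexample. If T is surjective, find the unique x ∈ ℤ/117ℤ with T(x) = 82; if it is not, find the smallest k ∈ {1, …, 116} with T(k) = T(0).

39

Since gcd(84, 117) = 3, we have 84x ≡ 0 (mod 3) for all x, so T(x) ≡ 2 (mod 3).
But 0 ≢ 2 (mod 3), so 0 ∈ ℤ/117ℤ has no preimage. Thus T is not surjective.
Since T is not surjective, we find the least positive k with T(k) = T(0): this means 84k ≡ 0 (mod 117), i.e. 117 ∣ 84k. Since gcd(84, 117) = 3, dividing through by 3 this holds exactly when 39 ∣ 28k, and as gcd(28, 39) = 1, exactly when 39 ∣ k.
The smallest positive such k is 39.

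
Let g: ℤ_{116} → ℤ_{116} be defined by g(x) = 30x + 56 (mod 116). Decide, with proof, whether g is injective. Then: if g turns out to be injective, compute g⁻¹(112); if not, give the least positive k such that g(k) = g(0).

58

We have gcd(30, 116) = 2 > 1. Taking a = 0 and b = 58: g(0) = 56 and g(58) = 30·58 + 56 = 1796 ≡ 56 (mod 116).
So g(0) = g(58) while 0 ≠ 58, hence g is not injective.
Since g is not injective, we find the least positive k with g(k) = g(0): this means 30k ≡ 0 (mod 116), i.e. 116 ∣ 30k. Since gcd(30, 116) = 2, dividing through by 2 this holds exactly when 58 ∣ 15k, and as gcd(15, 58) = 1, exactly when 58 ∣ k.
The smallest positive such k is 58.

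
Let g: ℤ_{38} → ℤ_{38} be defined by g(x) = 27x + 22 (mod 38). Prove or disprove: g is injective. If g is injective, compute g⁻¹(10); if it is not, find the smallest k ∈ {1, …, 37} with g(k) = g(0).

If g(a) = g(b), then 27a ≡ 27b (mod 38). Because gcd(27, 38) = 1, we may cancel 27 to get a ≡ b (mod 38).
Thus g is injective.
We now compute 27⁻¹ mod 38 explicitly. Euclid's algorithm: 38 = 1·27 + 11, 27 = 2·11 + 5, 11 = 2·5 + 1; back-substituting gives 1 = 31·27 − 22·38, so 27⁻¹ ≡ 31 (mod 38).
Since g is injective, we find g⁻¹(10): we need 27x ≡ 10 − 22 ≡ 26 (mod 38). Using 27⁻¹ = 31: x ≡ 31·26 = 806 = 21·38 + 8, so x = 8.
Check: g(8) = 27·8 + 22 = 238 = 6·38 + 10 ≡ 10 (mod 38).

8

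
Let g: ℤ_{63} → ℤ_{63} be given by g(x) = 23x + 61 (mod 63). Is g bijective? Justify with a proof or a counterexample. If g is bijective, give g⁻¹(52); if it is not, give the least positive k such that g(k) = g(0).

Suppose g(s) = g(t) in ℤ_{63}. Then 23s + 61 ≡ 23t + 61 (mod 63), hence 23(s − t) ≡ 0 (mod 63).
Since gcd(23, 63) = 1, 23 is invertible modulo 63, so s − t ≡ 0 (mod 63), i.e. s = t.
We now compute 23⁻¹ mod 63 explicitly. Euclid's algorithm: 63 = 2·23 + 17, 23 = 1·17 + 6, 17 = 2·6 + 5, 6 = 1·5 + 1; back-substituting gives 1 = 11·23 − 4·63, so 23⁻¹ ≡ 11 (mod 63).
Then y ↦ 11(y − 61) is a two-sided inverse to g, so every y ∈ ℤ_{63} has a preimage.
Hence g is bijective.
Since g is bijective, we find g⁻¹(52): we need 23x ≡ 52 − 61 ≡ 54 (mod 63). Using 23⁻¹ = 11: x ≡ 11·54 = 594 = 9·63 + 27, so x = 27.
Check: g(27) = 23·27 + 61 = 682 = 10·63 + 52 ≡ 52 (mod 63).

27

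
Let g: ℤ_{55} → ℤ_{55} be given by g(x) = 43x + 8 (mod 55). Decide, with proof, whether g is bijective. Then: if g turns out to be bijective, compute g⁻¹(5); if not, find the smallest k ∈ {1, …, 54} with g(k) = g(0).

Suppose g(x_1) = g(x_2) in ℤ_{55}. Then 43x_1 + 8 ≡ 43x_2 + 8 (mod 55), thus 43(x_1 − x_2) ≡ 0 (mod 55).
Since gcd(43, 55) = 1, 43 is invertible modulo 55, hence x_1 − x_2 ≡ 0 (mod 55), i.e. x_1 = x_2.
We now compute 43⁻¹ mod 55 explicitly. Euclid's algorithm: 55 = 1·43 + 12, 43 = 3·12 + 7, 12 = 1·7 + 5, 7 = 1·5 + 2, 5 = 2·2 + 1; back-substituting gives 1 = 32·43 − 25·55, so 43⁻¹ ≡ 32 (mod 55).
For any y ∈ ℤ_{55}, x = 32(y − 8) mod 55 satisfies g(x) = 43·32(y − 8) + 8 ≡ y (since 43·32 ≡ 1 mod 55). So every y has a preimage.
Hence g is bijective.
Since g is bijective, we find g⁻¹(5): we need 43x ≡ 5 − 8 ≡ 52 (mod 55). Using 43⁻¹ = 32: x ≡ 32·52 = 1664 = 30·55 + 14, so x = 14.
Check: g(14) = 43·14 + 8 = 610 = 11·55 + 5 ≡ 5 (mod 55).

14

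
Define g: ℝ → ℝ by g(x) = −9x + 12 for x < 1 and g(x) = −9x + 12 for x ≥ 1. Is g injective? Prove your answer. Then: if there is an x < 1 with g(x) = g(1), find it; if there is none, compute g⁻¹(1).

11/9

Both pieces are strictly decreasing (slopes −9 and −9), so each is injective on its own interval.
The left piece maps (−∞, 1) onto (3, ∞); the right piece maps [1, ∞) onto (−∞, 3].
These images are disjoint, so no value is attained by both pieces. Hence g is injective.
Because the two images are disjoint, no x < 1 has g(x) = g(1), so we compute g⁻¹(1): 1 lies in (−∞, 3], so solve −9x + 12 = 1: x = (1 − 12)/(−9) = 11/9.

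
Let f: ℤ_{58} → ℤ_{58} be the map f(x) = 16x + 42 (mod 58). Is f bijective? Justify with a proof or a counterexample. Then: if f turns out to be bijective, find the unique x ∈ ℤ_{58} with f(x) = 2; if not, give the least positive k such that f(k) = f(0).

29

We have gcd(16, 58) = 2 > 1. Taking a = 0 and b = 29: f(0) = 42 and f(29) = 16·29 + 42 = 506 ≡ 42 (mod 58).
So f(0) = f(29) while 0 ≠ 29, so f is not injective, hence not bijective.
Since f is not bijective, we find the least positive k with f(k) = f(0): this means 16k ≡ 0 (mod 58), i.e. 58 ∣ 16k. Since gcd(16, 58) = 2, dividing through by 2 this holds exactly when 29 ∣ 8k, and as gcd(8, 29) = 1, exactly when 29 ∣ k.
The smallest positive such k is 29.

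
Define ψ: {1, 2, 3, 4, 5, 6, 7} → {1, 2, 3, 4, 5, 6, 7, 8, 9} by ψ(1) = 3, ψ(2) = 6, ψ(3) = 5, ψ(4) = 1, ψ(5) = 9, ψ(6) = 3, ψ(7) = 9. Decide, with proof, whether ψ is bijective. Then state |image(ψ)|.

5

ψ(1) = 3 = ψ(6) with 1 ≠ 6, so ψ is not injective, hence not bijective.
The image of ψ is {1, 3, 5, 6, 9}, which has 5 elements.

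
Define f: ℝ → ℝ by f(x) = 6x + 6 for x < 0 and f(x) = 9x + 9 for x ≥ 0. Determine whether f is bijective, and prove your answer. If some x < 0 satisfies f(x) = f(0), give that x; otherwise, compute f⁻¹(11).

Both pieces are strictly increasing (slopes 6 and 9), so each is injective on its own interval.
The left piece maps (−∞, 0) onto (−∞, 6); the right piece maps [0, ∞) onto [9, ∞).
The images leave a gap (6 has no preimage), so f is not surjective, hence not bijective.
Because the two images are disjoint, no x < 0 has f(x) = f(0), so we compute f⁻¹(11): 11 lies in [9, ∞), so solve 9x + 9 = 11: x = (11 − 9)/9 = 2/9.

2/9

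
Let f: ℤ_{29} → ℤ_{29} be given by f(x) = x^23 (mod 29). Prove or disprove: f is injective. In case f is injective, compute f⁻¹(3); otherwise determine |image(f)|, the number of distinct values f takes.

15

Since 29 is prime, the nonzero elements of ℤ_{29} form a cyclic group of order 28.
As gcd(23, 28) = 1, raising to the 23rd power is a bijection on this group: if x_1^23 ≡ x_2^23 then (x_1x_2^{−1})^23 = 1, and the only element of order dividing gcd(23, 28) = 1 is 1, so x_1 = x_2.
With f(0) = 0 this makes f injective on all of ℤ_{29}, hence bijective (finite equal-size domain and codomain). In particular f is injective.
Since f is injective, we find the preimage of 3. The inverse of x ↦ x^23 on (ℤ_{29})^× is x ↦ x^11, because 23·11 = 253 = 9·28 + 1 ≡ 1 (mod 28) and x^{28} = 1 for x ≠ 0 (Fermat). So f⁻¹(3) = 3^11 mod 29.
Repeated squaring mod 29: 3^1 ≡ 3, 3^2 ≡ 3² = 9, 3^4 ≡ 9² = 81 ≡ 23, 3^8 ≡ 23² = 529 ≡ 7. Since 11 = 8 + 2 + 1, 3^11 ≡ 7·9·3: 7·9 = 63 ≡ 5, then 5·3 = 15. So 3^11 ≡ 15 (mod 29).
Hence f⁻¹(3) = 15.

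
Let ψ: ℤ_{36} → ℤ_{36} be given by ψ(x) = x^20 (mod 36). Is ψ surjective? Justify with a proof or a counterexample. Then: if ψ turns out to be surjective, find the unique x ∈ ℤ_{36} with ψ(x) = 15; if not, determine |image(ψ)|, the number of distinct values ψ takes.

ψ(0) = 0^20 = 0.
ψ(6): Repeated squaring mod 36: 6^1 ≡ 6, 6^2 ≡ 6² = 36 ≡ 0, 6^4 ≡ 0² = 0, 6^8 ≡ 0² = 0, 6^16 ≡ 0² = 0. Since 20 = 16 + 4, 6^20 ≡ 0·0: 0·0 = 0. So 6^20 ≡ 0 (mod 36).
So ψ(0) = ψ(6) = 0 while 0 ≠ 6, thus ψ is not injective.
A non-injective map from the 36-element set ℤ_{36} to itself takes at most 35 distinct values, so it cannot be surjective. Therefore ψ is not surjective.
Since ψ is not surjective, we determine |image(ψ)|. Computing x^20 mod 36 for each x (by repeated squaring, reducing mod 36 at every step), the values ψ(0), ψ(1), …, ψ(35) are: 0, 1, 4, 9, 16, 25, 0, 13, 28, 9, 28, 13, 0, 25, 16, 9, 4, 1, 0, 1, 4, 9, 16, 25, 0, 13, 28, 9, 28, 13, 0, 25, 16, 9, 4, 1.
The distinct values are {0, 1, 4, 9, 13, 16, 25, 28}; there are 8 of them.

8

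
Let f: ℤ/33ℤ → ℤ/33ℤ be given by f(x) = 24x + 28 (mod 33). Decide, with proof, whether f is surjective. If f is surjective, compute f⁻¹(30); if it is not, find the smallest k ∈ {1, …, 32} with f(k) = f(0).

Since gcd(24, 33) = 3, we have 24x ≡ 0 (mod 3) for all x, so f(x) ≡ 1 (mod 3).
But 0 ≢ 1 (mod 3), so 0 ∈ ℤ/33ℤ has no preimage. So f is not surjective.
Since f is not surjective, we find the least positive k with f(k) = f(0): this means 24k ≡ 0 (mod 33), i.e. 33 ∣ 24k. Since gcd(24, 33) = 3, dividing through by 3 this holds exactly when 11 ∣ 8k, and as gcd(8, 11) = 1, exactly when 11 ∣ k.
The smallest positive such k is 11.

11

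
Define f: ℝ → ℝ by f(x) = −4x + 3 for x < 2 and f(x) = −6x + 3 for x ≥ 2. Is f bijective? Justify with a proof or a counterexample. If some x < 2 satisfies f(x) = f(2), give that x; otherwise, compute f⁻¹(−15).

3

Both pieces are strictly decreasing (slopes −4 and −6), so each is injective on its own interval.
The left piece maps (−∞, 2) onto (−5, ∞); the right piece maps [2, ∞) onto (−∞, −9].
The images leave a gap (−5 has no preimage), so f is not surjective, hence not bijective.
Because the two images are disjoint, no x < 2 has f(x) = f(2), so we compute f⁻¹(−15): −15 lies in (−∞, −9], so solve −6x + 3 = −15: x = (−15 − 3)/(−6) = 3.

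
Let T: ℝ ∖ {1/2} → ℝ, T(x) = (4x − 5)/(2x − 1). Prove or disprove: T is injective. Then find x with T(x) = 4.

Suppose T(x_1) = T(x_2). Cross-multiplying: (4x_1 − 5)(2x_2 − 1) = (4x_2 − 5)(2x_1 − 1).
Expanding both sides and cancelling the symmetric terms leaves 6·(x_1 − x_2) = 0. Since 6 ≠ 0, x_1 = x_2. Hence T is injective.
Solving T(x) = 4: cross-multiplying gives 4x − 5 = 4(2x − 1), which rearranges to −4x = 1, so x = −1/4.

-1/4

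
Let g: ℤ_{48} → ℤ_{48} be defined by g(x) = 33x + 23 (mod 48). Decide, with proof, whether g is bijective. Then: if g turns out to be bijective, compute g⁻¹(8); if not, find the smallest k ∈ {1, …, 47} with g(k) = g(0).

16

We have gcd(33, 48) = 3 > 1. Taking s = 0 and t = 16: g(0) = 23 and g(16) = 33·16 + 23 = 551 ≡ 23 (mod 48).
So g(0) = g(16) while 0 ≠ 16, so g is not injective, hence not bijective.
Since g is not bijective, we find the least positive k with g(k) = g(0): this means 33k ≡ 0 (mod 48), i.e. 48 ∣ 33k. Since gcd(33, 48) = 3, dividing through by 3 this holds exactly when 16 ∣ 11k, and as gcd(11, 16) = 1, exactly when 16 ∣ k.
The smallest positive such k is 16.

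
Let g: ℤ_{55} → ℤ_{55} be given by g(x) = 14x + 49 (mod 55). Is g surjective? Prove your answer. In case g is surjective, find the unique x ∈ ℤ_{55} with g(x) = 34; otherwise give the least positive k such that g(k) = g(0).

50

Recall that surjectivity means every element of the codomain has a preimage under g.
Since gcd(14, 55) = 1, 14 is invertible modulo 55. Euclid's algorithm: 55 = 3·14 + 13, 14 = 1·13 + 1; back-substituting gives 1 = 4·14 − 1·55, so 14⁻¹ ≡ 4 (mod 55).
For any y ∈ ℤ_{55}, x = 4(y − 49) mod 55 satisfies g(x) = 14·4(y − 49) + 49 ≡ y (since 14·4 ≡ 1 mod 55). So every y has a preimage.
Therefore g is surjective.
Since g is surjective, we find g⁻¹(34): we need 14x ≡ 34 − 49 ≡ 40 (mod 55). Using 14⁻¹ = 4: x ≡ 4·40 = 160 = 2·55 + 50, so x = 50.
Check: g(50) = 14·50 + 49 = 749 = 13·55 + 34 ≡ 34 (mod 55).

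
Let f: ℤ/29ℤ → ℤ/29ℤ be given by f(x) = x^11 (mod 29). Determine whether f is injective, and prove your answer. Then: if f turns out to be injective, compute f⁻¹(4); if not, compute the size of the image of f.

Since 29 is prime, the nonzero elements of ℤ/29ℤ form a cyclic group of order 28.
As gcd(11, 28) = 1, raising to the 11th power is a bijection on this group: if x_1^11 ≡ x_2^11 then (x_1x_2^{−1})^11 = 1, and the only element of order dividing gcd(11, 28) = 1 is 1, so x_1 = x_2.
With f(0) = 0 this makes f injective on all of ℤ/29ℤ, hence bijective (finite equal-size domain and codomain). In particular f is injective.
Since f is injective, we find the preimage of 4. The inverse of x ↦ x^11 on (ℤ/29ℤ)^× is x ↦ x^23, because 11·23 = 253 = 9·28 + 1 ≡ 1 (mod 28) and x^{28} = 1 for x ≠ 0 (Fermat). So f⁻¹(4) = 4^23 mod 29.
Repeated squaring mod 29: 4^1 ≡ 4, 4^2 ≡ 4² = 16, 4^4 ≡ 16² = 256 ≡ 24, 4^8 ≡ 24² = 576 ≡ 25, 4^16 ≡ 25² = 625 ≡ 16. Since 23 = 16 + 4 + 2 + 1, 4^23 ≡ 16·24·16·4: 16·24 = 384 ≡ 7, then 7·16 = 112 ≡ 25, then 25·4 = 100 ≡ 13. So 4^23 ≡ 13 (mod 29).
Hence f⁻¹(4) = 13.

13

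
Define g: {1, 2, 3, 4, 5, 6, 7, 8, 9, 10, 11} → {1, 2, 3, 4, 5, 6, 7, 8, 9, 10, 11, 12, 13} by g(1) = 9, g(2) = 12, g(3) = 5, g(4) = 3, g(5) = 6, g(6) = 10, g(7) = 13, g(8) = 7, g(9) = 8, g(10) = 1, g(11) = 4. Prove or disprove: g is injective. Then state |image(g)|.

11

The values g(1), …, g(11) are 9, 12, 5, 3, 6, 10, 13, 7, 8, 1, 4 — all distinct.
So g(a) = g(b) only when a = b, and g is injective.
The image of g is {1, 3, 4, 5, 6, 7, 8, 9, 10, 12, 13}, which has 11 elements.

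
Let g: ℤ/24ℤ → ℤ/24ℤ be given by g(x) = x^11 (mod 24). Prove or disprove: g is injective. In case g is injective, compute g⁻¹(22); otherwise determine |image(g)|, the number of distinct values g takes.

g(0) = 0^11 = 0.
g(6): Repeated squaring mod 24: 6^1 ≡ 6, 6^2 ≡ 6² = 36 ≡ 12, 6^4 ≡ 12² = 144 ≡ 0, 6^8 ≡ 0² = 0. Since 11 = 8 + 2 + 1, 6^11 ≡ 0·12·6: 0·12 = 0, then 0·6 = 0. So 6^11 ≡ 0 (mod 24).
So g(0) = g(6) = 0 while 0 ≠ 6, hence g is not injective.
Since g is not injective, we determine |image(g)|. Computing x^11 mod 24 for each x (by repeated squaring, reducing mod 24 at every step), the values g(0), g(1), …, g(23) are: 0, 1, 8, 3, 16, 5, 0, 7, 8, 9, 16, 11, 0, 13, 8, 15, 16, 17, 0, 19, 8, 21, 16, 23.
The distinct values are {0, 1, 3, 5, 7, 8, 9, 11, 13, 15, 16, 17, 19, 21, 23}; there are 15 of them.

15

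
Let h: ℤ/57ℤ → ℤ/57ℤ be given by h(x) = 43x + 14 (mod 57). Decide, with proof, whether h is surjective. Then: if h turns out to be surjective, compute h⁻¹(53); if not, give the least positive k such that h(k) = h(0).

Since gcd(43, 57) = 1, 43 is invertible modulo 57. Euclid's algorithm: 57 = 1·43 + 14, 43 = 3·14 + 1; back-substituting gives 1 = 4·43 − 3·57, so 43⁻¹ ≡ 4 (mod 57).
For any y ∈ ℤ/57ℤ, x = 4(y − 14) mod 57 satisfies h(x) = 43·4(y − 14) + 14 ≡ y (since 43·4 ≡ 1 mod 57). So every y has a preimage.
Therefore h is surjective.
Since h is surjective, we find h⁻¹(53): we need 43x ≡ 53 − 14 ≡ 39 (mod 57). Using 43⁻¹ = 4: x ≡ 4·39 = 156 = 2·57 + 42, so x = 42.
Check: h(42) = 43·42 + 14 = 1820 = 31·57 + 53 ≡ 53 (mod 57).

42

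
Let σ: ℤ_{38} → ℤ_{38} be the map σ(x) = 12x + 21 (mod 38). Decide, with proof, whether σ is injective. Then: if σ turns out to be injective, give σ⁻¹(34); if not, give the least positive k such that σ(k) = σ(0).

19

Recall: σ is injective when σ(s) = σ(t) forces s = t.
We have gcd(12, 38) = 2 > 1. Taking s = 0 and t = 19: σ(0) = 21 and σ(19) = 12·19 + 21 = 249 ≡ 21 (mod 38).
So σ(0) = σ(19) while 0 ≠ 19, hence σ is not injective.
Since σ is not injective, we find the least positive k with σ(k) = σ(0): this means 12k ≡ 0 (mod 38), i.e. 38 ∣ 12k. Since gcd(12, 38) = 2, dividing through by 2 this holds exactly when 19 ∣ 6k, and as gcd(6, 19) = 1, exactly when 19 ∣ k.
The smallest positive such k is 19.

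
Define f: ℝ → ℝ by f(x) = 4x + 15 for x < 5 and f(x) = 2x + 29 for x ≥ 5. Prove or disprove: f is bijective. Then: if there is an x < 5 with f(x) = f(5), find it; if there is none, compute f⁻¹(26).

11/4

Both pieces are strictly increasing (slopes 4 and 2), so each is injective on its own interval.
The left piece maps (−∞, 5) onto (−∞, 35); the right piece maps [5, ∞) onto [39, ∞).
The images leave a gap (35 has no preimage), so f is not surjective, hence not bijective.
Because the two images are disjoint, no x < 5 has f(x) = f(5), so we compute f⁻¹(26): 26 lies in (−∞, 35), so solve 4x + 15 = 26: x = (26 − 15)/4 = 11/4.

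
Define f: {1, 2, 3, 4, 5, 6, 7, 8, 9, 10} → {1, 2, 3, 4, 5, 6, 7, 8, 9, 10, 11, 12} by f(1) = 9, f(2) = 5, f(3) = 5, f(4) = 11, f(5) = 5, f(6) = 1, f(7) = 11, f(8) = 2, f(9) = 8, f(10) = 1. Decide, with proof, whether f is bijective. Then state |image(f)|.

f(2) = 5 = f(3) with 2 ≠ 3, so f is not injective, hence not bijective.
The image of f is {1, 2, 5, 8, 9, 11}, which has 6 elements.

6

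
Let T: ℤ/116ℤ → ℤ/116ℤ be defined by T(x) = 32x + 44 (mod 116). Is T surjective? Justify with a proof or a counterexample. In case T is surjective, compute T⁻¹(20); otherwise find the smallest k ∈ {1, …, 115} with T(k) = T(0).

Since gcd(32, 116) = 4, we have 32x ≡ 0 (mod 4) for all x, so T(x) ≡ 0 (mod 4).
But 1 ≢ 0 (mod 4), so 1 ∈ ℤ/116ℤ has no preimage. So T is not surjective.
Since T is not surjective, we find the least positive k with T(k) = T(0): this means 32k ≡ 0 (mod 116), i.e. 116 ∣ 32k. Since gcd(32, 116) = 4, dividing through by 4 this holds exactly when 29 ∣ 8k, and as gcd(8, 29) = 1, exactly when 29 ∣ k.
The smallest positive such k is 29.

29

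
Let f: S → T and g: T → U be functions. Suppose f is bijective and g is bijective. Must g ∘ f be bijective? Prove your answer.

bijective

Injectivity: if g(f(a)) = g(f(b)) then f(a) = f(b) (g injective) so a = b (f injective).
Surjectivity: for c ∈ U pick b with g(b) = c, then a with f(a) = b; then (g ∘ f)(a) = c.
So g ∘ f is bijective.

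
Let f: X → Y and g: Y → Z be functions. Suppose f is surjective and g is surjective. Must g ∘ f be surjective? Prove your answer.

Let c ∈ Z. Since g is surjective, there is b ∈ Y with g(b) = c. Since f is surjective, there is a ∈ X with f(a) = b.
Then (g ∘ f)(a) = g(b) = c. Therefore g ∘ f is surjective.

surjective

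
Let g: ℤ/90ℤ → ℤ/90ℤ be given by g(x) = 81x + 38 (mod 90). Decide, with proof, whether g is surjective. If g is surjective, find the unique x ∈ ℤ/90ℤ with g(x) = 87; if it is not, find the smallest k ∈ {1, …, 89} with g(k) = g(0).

Since gcd(81, 90) = 9, we have 81x ≡ 0 (mod 9) for all x, so g(x) ≡ 2 (mod 9).
But 0 ≢ 2 (mod 9), so 0 ∈ ℤ/90ℤ has no preimage. So g is not surjective.
Since g is not surjective, we find the least positive k with g(k) = g(0): this means 81k ≡ 0 (mod 90), i.e. 90 ∣ 81k. Since gcd(81, 90) = 9, dividing through by 9 this holds exactly when 10 ∣ 9k, and as gcd(9, 10) = 1, exactly when 10 ∣ k.
The smallest positive such k is 10.

10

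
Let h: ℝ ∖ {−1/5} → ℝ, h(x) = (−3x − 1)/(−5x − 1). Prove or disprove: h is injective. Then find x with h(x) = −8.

Suppose h(a) = h(b). Cross-multiplying: (−3a − 1)(−5b − 1) = (−3b − 1)(−5a − 1).
Expanding both sides and cancelling the symmetric terms leaves −2·(a − b) = 0. Since −2 ≠ 0, a = b. Hence h is injective.
Solving h(x) = −8: cross-multiplying gives −3x − 1 = −8(−5x − 1), which rearranges to −43x = 9, so x = −9/43.

-9/43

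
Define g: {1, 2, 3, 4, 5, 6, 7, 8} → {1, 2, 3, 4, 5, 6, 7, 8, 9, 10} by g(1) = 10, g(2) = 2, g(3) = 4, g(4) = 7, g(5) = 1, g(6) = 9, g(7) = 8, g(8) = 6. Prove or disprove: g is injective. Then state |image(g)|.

8

The values g(1), …, g(8) are 10, 2, 4, 7, 1, 9, 8, 6 — all distinct.
So g(a) = g(b) only when a = b, and g is injective.
The image of g is {1, 2, 4, 6, 7, 8, 9, 10}, which has 8 elements.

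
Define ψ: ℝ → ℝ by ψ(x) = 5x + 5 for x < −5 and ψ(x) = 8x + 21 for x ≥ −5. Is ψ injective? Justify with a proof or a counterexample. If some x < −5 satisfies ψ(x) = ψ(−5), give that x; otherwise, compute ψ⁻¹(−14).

-35/8

Both pieces are strictly increasing (slopes 5 and 8), so each is injective on its own interval.
The left piece maps (−∞, −5) onto (−∞, −20); the right piece maps [−5, ∞) onto [−19, ∞).
These images are disjoint, so no value is attained by both pieces. Therefore ψ is injective.
Because the two images are disjoint, no x < −5 has ψ(x) = ψ(−5), so we compute ψ⁻¹(−14): −14 lies in [−19, ∞), so solve 8x + 21 = −14: x = (−14 − 21)/8 = −35/8.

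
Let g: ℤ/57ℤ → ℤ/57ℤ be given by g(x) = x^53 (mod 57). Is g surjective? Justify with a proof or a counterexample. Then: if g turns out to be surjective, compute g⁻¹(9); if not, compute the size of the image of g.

Computing x^53 mod 57 for each x (by repeated squaring, reducing mod 57 at every step), the values g(0), g(1), …, g(56) are: 0, 1, 29, 51, 43, 23, 54, 49, 50, 36, 40, 26, 27, 22, 53, 33, 25, 47, 18, 19, 20, 48, 13, 5, 42, 16, 11, 12, 55, 2, 45, 46, 41, 15, 52, 44, 9, 37, 38, 39, 10, 32, 24, 4, 35, 30, 31, 17, 21, 7, 8, 3, 34, 14, 6, 28, 56.
Every element of ℤ/57ℤ appears exactly once in this list, so g is a bijection, and in particular surjective.
Since g is surjective, we read off the preimage of 9 from the same table: g(36) = 9, so g⁻¹(9) = 36.

36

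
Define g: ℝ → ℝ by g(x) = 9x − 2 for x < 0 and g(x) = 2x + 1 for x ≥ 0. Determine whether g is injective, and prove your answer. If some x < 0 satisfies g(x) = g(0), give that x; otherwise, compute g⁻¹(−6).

Both pieces are strictly increasing (slopes 9 and 2), so each is injective on its own interval.
The left piece maps (−∞, 0) onto (−∞, −2); the right piece maps [0, ∞) onto [1, ∞).
These images are disjoint, so no value is attained by both pieces. Therefore g is injective.
Because the two images are disjoint, no x < 0 has g(x) = g(0), so we compute g⁻¹(−6): −6 lies in (−∞, −2), so solve 9x − 2 = −6: x = (−6 + 2)/9 = −4/9.

-4/9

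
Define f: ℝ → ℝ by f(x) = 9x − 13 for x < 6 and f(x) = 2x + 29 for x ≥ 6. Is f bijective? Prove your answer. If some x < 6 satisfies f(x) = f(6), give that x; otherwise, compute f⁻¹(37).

Both pieces are strictly increasing (slopes 9 and 2), so each is injective on its own interval.
The left piece maps (−∞, 6) onto (−∞, 41); the right piece maps [6, ∞) onto [41, ∞).
Since 41 = 41, the images partition ℝ: f is injective and surjective, hence bijective.
Because the two images are disjoint, no x < 6 has f(x) = f(6), so we compute f⁻¹(37): 37 lies in (−∞, 41), so solve 9x − 13 = 37: x = (37 + 13)/9 = 50/9.

50/9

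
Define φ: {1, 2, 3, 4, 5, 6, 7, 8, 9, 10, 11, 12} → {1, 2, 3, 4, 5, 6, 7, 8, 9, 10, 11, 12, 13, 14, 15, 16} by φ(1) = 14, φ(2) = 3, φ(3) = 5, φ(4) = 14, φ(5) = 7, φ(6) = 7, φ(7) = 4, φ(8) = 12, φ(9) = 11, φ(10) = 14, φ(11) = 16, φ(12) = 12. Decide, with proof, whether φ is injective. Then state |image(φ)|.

φ(1) = 14 = φ(4) with 1 ≠ 4, so φ is not injective.
The image of φ is {3, 4, 5, 7, 11, 12, 14, 16}, which has 8 elements.

8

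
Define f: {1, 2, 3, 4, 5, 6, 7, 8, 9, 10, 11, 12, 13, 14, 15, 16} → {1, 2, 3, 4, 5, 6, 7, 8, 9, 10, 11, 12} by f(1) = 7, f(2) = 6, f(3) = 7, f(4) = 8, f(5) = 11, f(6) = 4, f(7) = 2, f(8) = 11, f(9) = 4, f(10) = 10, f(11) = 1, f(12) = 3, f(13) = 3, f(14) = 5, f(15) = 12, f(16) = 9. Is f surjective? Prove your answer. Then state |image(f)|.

12

Every element of the codomain has a preimage: 1 = f(11), 2 = f(7), 3 = f(12), 4 = f(6), 5 = f(14), 6 = f(2), 7 = f(1), 8 = f(4), 9 = f(16), 10 = f(10), 11 = f(5), 12 = f(15).
Thus f is surjective.
The image of f is {1, 2, 3, 4, 5, 6, 7, 8, 9, 10, 11, 12}, which has 12 elements.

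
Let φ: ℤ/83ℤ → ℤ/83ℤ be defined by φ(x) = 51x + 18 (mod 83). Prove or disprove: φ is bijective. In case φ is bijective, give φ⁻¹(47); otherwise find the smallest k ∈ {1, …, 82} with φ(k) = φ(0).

If φ(a) = φ(b), then 51a ≡ 51b (mod 83). Because gcd(51, 83) = 1, we may cancel 51 to get a ≡ b (mod 83).
We now compute 51⁻¹ mod 83 explicitly. Euclid's algorithm: 83 = 1·51 + 32, 51 = 1·32 + 19, 32 = 1·19 + 13, 19 = 1·13 + 6, 13 = 2·6 + 1; back-substituting gives 1 = 70·51 − 43·83, so 51⁻¹ ≡ 70 (mod 83).
For any y ∈ ℤ/83ℤ, x = 70(y − 18) mod 83 satisfies φ(x) = 51·70(y − 18) + 18 ≡ y (since 51·70 ≡ 1 mod 83). So every y has a preimage.
Thus φ is bijective.
Since φ is bijective, we find φ⁻¹(47): we need 51x ≡ 47 − 18 ≡ 29 (mod 83). Using 51⁻¹ = 70: x ≡ 70·29 = 2030 = 24·83 + 38, so x = 38.
Check: φ(38) = 51·38 + 18 = 1956 = 23·83 + 47 ≡ 47 (mod 83).

38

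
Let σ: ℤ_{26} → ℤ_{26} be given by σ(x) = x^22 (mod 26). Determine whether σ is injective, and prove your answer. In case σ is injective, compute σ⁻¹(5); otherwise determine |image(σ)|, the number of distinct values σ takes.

14

σ(12): Repeated squaring mod 26: 12^1 ≡ 12, 12^2 ≡ 12² = 144 ≡ 14, 12^4 ≡ 14² = 196 ≡ 14, 12^8 ≡ 14² = 196 ≡ 14, 12^16 ≡ 14² = 196 ≡ 14. Since 22 = 16 + 4 + 2, 12^22 ≡ 14·14·14: 14·14 = 196 ≡ 14, then 14·14 = 196 ≡ 14. So 12^22 ≡ 14 (mod 26).
σ(14): Repeated squaring mod 26: 14^1 ≡ 14, 14^2 ≡ 14² = 196 ≡ 14, 14^4 ≡ 14² = 196 ≡ 14, 14^8 ≡ 14² = 196 ≡ 14, 14^16 ≡ 14² = 196 ≡ 14. Since 22 = 16 + 4 + 2, 14^22 ≡ 14·14·14: 14·14 = 196 ≡ 14, then 14·14 = 196 ≡ 14. So 14^22 ≡ 14 (mod 26).
So σ(12) = σ(14) = 14 while 12 ≠ 14, thus σ is not injective.
Since σ is not injective, we determine |image(σ)|. Computing x^22 mod 26 for each x (by repeated squaring, reducing mod 26 at every step), the values σ(0), σ(1), …, σ(25) are: 0, 1, 10, 3, 22, 25, 4, 17, 12, 9, 16, 23, 14, 13, 14, 23, 16, 9, 12, 17, 4, 25, 22, 3, 10, 1.
The distinct values are {0, 1, 3, 4, 9, 10, 12, 13, 14, 16, 17, 22, 23, 25}; there are 14 of them.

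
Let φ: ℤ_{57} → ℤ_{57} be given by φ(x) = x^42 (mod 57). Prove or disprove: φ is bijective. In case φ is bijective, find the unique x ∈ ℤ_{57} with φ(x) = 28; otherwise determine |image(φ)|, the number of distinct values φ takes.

φ(2): Repeated squaring mod 57: 2^1 ≡ 2, 2^2 ≡ 2² = 4, 2^4 ≡ 4² = 16, 2^8 ≡ 16² = 256 ≡ 28, 2^16 ≡ 28² = 784 ≡ 43, 2^32 ≡ 43² = 1849 ≡ 25. Since 42 = 32 + 8 + 2, 2^42 ≡ 25·28·4: 25·28 = 700 ≡ 16, then 16·4 = 64 ≡ 7. So 2^42 ≡ 7 (mod 57).
φ(5): Repeated squaring mod 57: 5^1 ≡ 5, 5^2 ≡ 5² = 25, 5^4 ≡ 25² = 625 ≡ 55, 5^8 ≡ 55² = 3025 ≡ 4, 5^16 ≡ 4² = 16, 5^32 ≡ 16² = 256 ≡ 28. Since 42 = 32 + 8 + 2, 5^42 ≡ 28·4·25: 28·4 = 112 ≡ 55, then 55·25 = 1375 ≡ 7. So 5^42 ≡ 7 (mod 57).
So φ(2) = φ(5) = 7 while 2 ≠ 5, hence φ is not injective, hence not bijective.
Since φ is not bijective, we determine |image(φ)|. Computing x^42 mod 57 for each x (by repeated squaring, reducing mod 57 at every step), the values φ(0), φ(1), …, φ(56) are: 0, 1, 7, 45, 49, 7, 30, 1, 1, 30, 49, 1, 39, 49, 7, 30, 7, 7, 39, 19, 1, 45, 7, 49, 45, 49, 1, 39, 49, 49, 39, 1, 49, 45, 49, 7, 45, 1, 19, 39, 7, 7, 30, 7, 49, 39, 1, 49, 30, 1, 1, 30, 7, 49, 45, 7, 1.
The distinct values are {0, 1, 7, 19, 30, 39, 45, 49}; there are 8 of them.

8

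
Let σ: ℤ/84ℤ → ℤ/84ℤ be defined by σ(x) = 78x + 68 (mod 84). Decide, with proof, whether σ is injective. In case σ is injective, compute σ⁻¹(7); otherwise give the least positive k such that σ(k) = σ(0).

Recall: σ is injective when σ(s) = σ(t) forces s = t.
We have gcd(78, 84) = 6 > 1. Taking s = 0 and t = 14: σ(0) = 68 and σ(14) = 78·14 + 68 = 1160 ≡ 68 (mod 84).
So σ(0) = σ(14) while 0 ≠ 14, thus σ is not injective.
Since σ is not injective, we find the least positive k with σ(k) = σ(0): this means 78k ≡ 0 (mod 84), i.e. 84 ∣ 78k. Since gcd(78, 84) = 6, dividing through by 6 this holds exactly when 14 ∣ 13k, and as gcd(13, 14) = 1, exactly when 14 ∣ k.
The smallest positive such k is 14.

14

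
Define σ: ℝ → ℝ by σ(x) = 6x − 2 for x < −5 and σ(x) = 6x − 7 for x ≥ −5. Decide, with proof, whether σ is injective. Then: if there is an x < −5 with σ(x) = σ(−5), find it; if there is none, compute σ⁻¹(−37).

Both pieces are strictly increasing (slopes 6 and 6), so each is injective on its own interval.
The left piece maps (−∞, −5) onto (−∞, −32); the right piece maps [−5, ∞) onto [−37, ∞).
These images overlap. In particular σ(−5) = −37 (right piece), and solving 6x − 2 = −37 on the left piece gives x = −35/6 < −5.
So σ(−35/6) = σ(−5) with −35/6 ≠ −5, and σ is not injective. This x = −35/6 is the requested value below −5.

-35/6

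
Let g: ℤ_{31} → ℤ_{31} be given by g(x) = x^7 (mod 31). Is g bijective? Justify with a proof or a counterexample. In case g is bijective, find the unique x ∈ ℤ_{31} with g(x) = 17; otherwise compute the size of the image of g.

3

Since 31 is prime, the nonzero elements of ℤ_{31} form a cyclic group of order 30.
As gcd(7, 30) = 1, raising to the 7th power is a bijection on this group: if a^7 ≡ b^7 then (ab^{−1})^7 = 1, and the only element of order dividing gcd(7, 30) = 1 is 1, so a = b.
With g(0) = 0 this makes g injective on all of ℤ_{31}, hence bijective (finite equal-size domain and codomain). In particular g is bijective.
Since g is bijective, we find the preimage of 17. The inverse of x ↦ x^7 on (ℤ_{31})^× is x ↦ x^13, because 7·13 = 91 = 3·30 + 1 ≡ 1 (mod 30) and x^{30} = 1 for x ≠ 0 (Fermat). So g⁻¹(17) = 17^13 mod 31.
Repeated squaring mod 31: 17^1 ≡ 17, 17^2 ≡ 17² = 289 ≡ 10, 17^4 ≡ 10² = 100 ≡ 7, 17^8 ≡ 7² = 49 ≡ 18. Since 13 = 8 + 4 + 1, 17^13 ≡ 18·7·17: 18·7 = 126 ≡ 2, then 2·17 = 34 ≡ 3. So 17^13 ≡ 3 (mod 31).
Hence g⁻¹(17) = 3.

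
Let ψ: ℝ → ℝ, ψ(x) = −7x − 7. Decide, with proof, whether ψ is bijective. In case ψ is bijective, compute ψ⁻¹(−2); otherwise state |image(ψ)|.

-5/7

Suppose ψ(x_1) = ψ(x_2). Then −7x_1 − 7 = −7x_2 − 7, therefore −7x_1 = −7x_2, therefore x_1 = x_2.
For any y ∈ ℝ, x = (y + 7)/(−7) satisfies ψ(x) = y.
Hence ψ is bijective.
Since ψ is bijective, we compute ψ⁻¹(−2) = (−2 + 7)/(−7) = −5/7.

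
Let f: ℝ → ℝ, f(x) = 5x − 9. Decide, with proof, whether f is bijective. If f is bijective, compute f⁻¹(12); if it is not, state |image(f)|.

Suppose f(s) = f(t). Then 5s − 9 = 5t − 9, hence 5s = 5t, so s = t.
For any y ∈ ℝ, x = (y + 9)/5 satisfies f(x) = y.
So f is bijective.
Since f is bijective, we compute f⁻¹(12) = (12 + 9)/5 = 21/5.

21/5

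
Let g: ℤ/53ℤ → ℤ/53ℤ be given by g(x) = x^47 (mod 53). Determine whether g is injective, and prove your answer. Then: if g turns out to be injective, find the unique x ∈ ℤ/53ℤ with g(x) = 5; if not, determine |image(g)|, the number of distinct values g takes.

2

Since 53 is prime, the nonzero elements of ℤ/53ℤ form a cyclic group of order 52.
As gcd(47, 52) = 1, raising to the 47th power is a bijection on this group: if u^47 ≡ v^47 then (uv^{−1})^47 = 1, and the only element of order dividing gcd(47, 52) = 1 is 1, so u = v.
With g(0) = 0 this makes g injective on all of ℤ/53ℤ, hence bijective (finite equal-size domain and codomain). In particular g is injective.
Since g is injective, we find the preimage of 5. The inverse of x ↦ x^47 on (ℤ/53ℤ)^× is x ↦ x^31, because 47·31 = 1457 = 28·52 + 1 ≡ 1 (mod 52) and x^{52} = 1 for x ≠ 0 (Fermat). So g⁻¹(5) = 5^31 mod 53.
Repeated squaring mod 53: 5^1 ≡ 5, 5^2 ≡ 5² = 25, 5^4 ≡ 25² = 625 ≡ 42, 5^8 ≡ 42² = 1764 ≡ 15, 5^16 ≡ 15² = 225 ≡ 13. Since 31 = 16 + 8 + 4 + 2 + 1, 5^31 ≡ 13·15·42·25·5: 13·15 = 195 ≡ 36, then 36·42 = 1512 ≡ 28, then 28·25 = 700 ≡ 11, then 11·5 = 55 ≡ 2. So 5^31 ≡ 2 (mod 53).
Hence g⁻¹(5) = 2.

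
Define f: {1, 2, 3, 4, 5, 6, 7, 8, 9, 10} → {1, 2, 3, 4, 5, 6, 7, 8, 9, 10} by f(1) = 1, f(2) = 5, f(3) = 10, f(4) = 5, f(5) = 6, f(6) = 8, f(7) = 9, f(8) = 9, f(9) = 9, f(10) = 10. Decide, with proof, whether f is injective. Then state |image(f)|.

6

f(2) = 5 = f(4) with 2 ≠ 4, so f is not injective.
The image of f is {1, 5, 6, 8, 9, 10}, which has 6 elements.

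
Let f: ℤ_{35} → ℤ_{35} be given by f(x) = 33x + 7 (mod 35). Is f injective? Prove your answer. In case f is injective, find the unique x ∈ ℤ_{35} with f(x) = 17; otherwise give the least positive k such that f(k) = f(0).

30

Suppose f(a) = f(b) in ℤ_{35}. Then 33a + 7 ≡ 33b + 7 (mod 35), hence 33(a − b) ≡ 0 (mod 35).
Since gcd(33, 35) = 1, 33 is invertible modulo 35, so a − b ≡ 0 (mod 35), i.e. a = b.
Thus f is injective.
We now compute 33⁻¹ mod 35 explicitly. Euclid's algorithm: 35 = 1·33 + 2, 33 = 16·2 + 1; back-substituting gives 1 = 17·33 − 16·35, so 33⁻¹ ≡ 17 (mod 35).
Since f is injective, we find f⁻¹(17): we need 33x ≡ 17 − 7 ≡ 10 (mod 35). Using 33⁻¹ = 17: x ≡ 17·10 = 170 = 4·35 + 30, so x = 30.
Check: f(30) = 33·30 + 7 = 997 = 28·35 + 17 ≡ 17 (mod 35).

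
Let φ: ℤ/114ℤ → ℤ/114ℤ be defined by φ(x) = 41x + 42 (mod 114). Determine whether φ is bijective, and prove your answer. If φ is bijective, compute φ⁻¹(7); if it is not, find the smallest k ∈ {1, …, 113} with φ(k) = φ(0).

Recall that φ is injective when φ(u) = φ(v) forces u = v.
Suppose φ(u) = φ(v) in ℤ/114ℤ. Then 41u + 42 ≡ 41v + 42 (mod 114), thus 41(u − v) ≡ 0 (mod 114).
Since gcd(41, 114) = 1, 41 is invertible modulo 114, therefore u − v ≡ 0 (mod 114), i.e. u = v.
We now compute 41⁻¹ mod 114 explicitly. Euclid's algorithm: 114 = 2·41 + 32, 41 = 1·32 + 9, 32 = 3·9 + 5, 9 = 1·5 + 4, 5 = 1·4 + 1; back-substituting gives 1 = 89·41 − 32·114, so 41⁻¹ ≡ 89 (mod 114).
Then y ↦ 89(y − 42) is a two-sided inverse to φ, so every y ∈ ℤ/114ℤ has a preimage.
Thus φ is bijective.
Since φ is bijective, we find φ⁻¹(7): we need 41x ≡ 7 − 42 ≡ 79 (mod 114). Using 41⁻¹ = 89: x ≡ 89·79 = 7031 = 61·114 + 77, so x = 77.
Check: φ(77) = 41·77 + 42 = 3199 = 28·114 + 7 ≡ 7 (mod 114).

77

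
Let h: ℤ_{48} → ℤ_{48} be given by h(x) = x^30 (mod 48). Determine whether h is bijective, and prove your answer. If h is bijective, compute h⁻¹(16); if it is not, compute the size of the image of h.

h(2): Repeated squaring mod 48: 2^1 ≡ 2, 2^2 ≡ 2² = 4, 2^4 ≡ 4² = 16, 2^8 ≡ 16² = 256 ≡ 16, 2^16 ≡ 16² = 256 ≡ 16. Since 30 = 16 + 8 + 4 + 2, 2^30 ≡ 16·16·16·4: 16·16 = 256 ≡ 16, then 16·16 = 256 ≡ 16, then 16·4 = 64 ≡ 16. So 2^30 ≡ 16 (mod 48).
h(4): Repeated squaring mod 48: 4^1 ≡ 4, 4^2 ≡ 4² = 16, 4^4 ≡ 16² = 256 ≡ 16, 4^8 ≡ 16² = 256 ≡ 16, 4^16 ≡ 16² = 256 ≡ 16. Since 30 = 16 + 8 + 4 + 2, 4^30 ≡ 16·16·16·16: 16·16 = 256 ≡ 16, then 16·16 = 256 ≡ 16, then 16·16 = 256 ≡ 16. So 4^30 ≡ 16 (mod 48).
So h(2) = h(4) = 16 while 2 ≠ 4, thus h is not injective, hence not bijective.
Since h is not bijective, we determine |image(h)|. Computing x^30 mod 48 for each x (by repeated squaring, reducing mod 48 at every step), the values h(0), h(1), …, h(47) are: 0, 1, 16, 9, 16, 25, 0, 1, 16, 33, 16, 25, 0, 25, 16, 33, 16, 1, 0, 25, 16, 9, 16, 1, 0, 1, 16, 9, 16, 25, 0, 1, 16, 33, 16, 25, 0, 25, 16, 33, 16, 1, 0, 25, 16, 9, 16, 1.
The distinct values are {0, 1, 9, 16, 25, 33}; there are 6 of them.

6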